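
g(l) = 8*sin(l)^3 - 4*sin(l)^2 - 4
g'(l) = 24*sin(l)^2*cos(l) - 8*sin(l)*cos(l) = 8*(3*sin(l) - 1)*sin(l)*cos(l)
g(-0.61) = -6.82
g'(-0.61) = 10.21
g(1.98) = -1.19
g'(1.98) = -5.12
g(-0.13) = -4.08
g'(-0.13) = 1.43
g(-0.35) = -4.79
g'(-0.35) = 5.23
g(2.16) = -2.17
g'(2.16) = -5.52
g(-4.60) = -0.10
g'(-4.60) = -1.77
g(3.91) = -8.62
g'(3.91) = -12.33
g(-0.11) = -4.06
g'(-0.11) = 1.16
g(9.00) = -4.12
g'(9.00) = -0.71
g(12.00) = -6.39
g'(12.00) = 9.45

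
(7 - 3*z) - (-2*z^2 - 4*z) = 2*z^2 + z + 7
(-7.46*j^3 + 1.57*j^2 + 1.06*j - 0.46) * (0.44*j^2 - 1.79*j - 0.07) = -3.2824*j^5 + 14.0442*j^4 - 1.8217*j^3 - 2.2097*j^2 + 0.7492*j + 0.0322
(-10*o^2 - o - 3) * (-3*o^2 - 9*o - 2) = 30*o^4 + 93*o^3 + 38*o^2 + 29*o + 6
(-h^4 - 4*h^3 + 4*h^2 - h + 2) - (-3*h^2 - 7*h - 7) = -h^4 - 4*h^3 + 7*h^2 + 6*h + 9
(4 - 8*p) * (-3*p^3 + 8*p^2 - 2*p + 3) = 24*p^4 - 76*p^3 + 48*p^2 - 32*p + 12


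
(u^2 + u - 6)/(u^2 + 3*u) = (u - 2)/u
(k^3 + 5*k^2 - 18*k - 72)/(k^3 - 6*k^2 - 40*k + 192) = (k + 3)/(k - 8)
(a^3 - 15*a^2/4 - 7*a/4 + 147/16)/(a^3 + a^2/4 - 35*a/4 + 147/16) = (4*a^2 - 8*a - 21)/(4*a^2 + 8*a - 21)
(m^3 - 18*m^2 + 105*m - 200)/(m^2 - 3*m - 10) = (m^2 - 13*m + 40)/(m + 2)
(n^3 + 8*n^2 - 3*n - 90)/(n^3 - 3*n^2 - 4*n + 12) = (n^2 + 11*n + 30)/(n^2 - 4)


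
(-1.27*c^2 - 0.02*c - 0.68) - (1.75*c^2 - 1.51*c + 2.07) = -3.02*c^2 + 1.49*c - 2.75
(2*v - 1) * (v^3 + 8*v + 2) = 2*v^4 - v^3 + 16*v^2 - 4*v - 2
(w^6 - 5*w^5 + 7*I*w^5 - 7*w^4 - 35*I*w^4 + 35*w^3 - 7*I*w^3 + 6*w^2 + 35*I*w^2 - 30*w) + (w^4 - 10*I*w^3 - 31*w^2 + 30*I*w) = w^6 - 5*w^5 + 7*I*w^5 - 6*w^4 - 35*I*w^4 + 35*w^3 - 17*I*w^3 - 25*w^2 + 35*I*w^2 - 30*w + 30*I*w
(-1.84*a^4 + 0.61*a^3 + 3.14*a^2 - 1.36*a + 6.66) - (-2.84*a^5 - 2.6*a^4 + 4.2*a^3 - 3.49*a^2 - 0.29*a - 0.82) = 2.84*a^5 + 0.76*a^4 - 3.59*a^3 + 6.63*a^2 - 1.07*a + 7.48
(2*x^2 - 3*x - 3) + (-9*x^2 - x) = -7*x^2 - 4*x - 3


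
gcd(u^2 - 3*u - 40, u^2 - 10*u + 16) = u - 8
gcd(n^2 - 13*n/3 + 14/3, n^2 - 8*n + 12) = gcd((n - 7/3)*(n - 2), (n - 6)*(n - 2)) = n - 2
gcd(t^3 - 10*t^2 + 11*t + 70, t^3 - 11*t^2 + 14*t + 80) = t^2 - 3*t - 10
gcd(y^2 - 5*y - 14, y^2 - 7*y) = y - 7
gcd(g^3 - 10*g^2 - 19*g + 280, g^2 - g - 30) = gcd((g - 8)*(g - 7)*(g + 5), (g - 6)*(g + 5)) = g + 5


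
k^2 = k^2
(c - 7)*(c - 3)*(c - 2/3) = c^3 - 32*c^2/3 + 83*c/3 - 14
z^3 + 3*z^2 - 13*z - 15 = (z - 3)*(z + 1)*(z + 5)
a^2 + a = a*(a + 1)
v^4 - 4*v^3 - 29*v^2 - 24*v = v*(v - 8)*(v + 1)*(v + 3)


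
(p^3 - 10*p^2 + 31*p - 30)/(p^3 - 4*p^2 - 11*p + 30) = (p - 3)/(p + 3)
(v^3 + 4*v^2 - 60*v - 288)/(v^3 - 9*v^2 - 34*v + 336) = (v + 6)/(v - 7)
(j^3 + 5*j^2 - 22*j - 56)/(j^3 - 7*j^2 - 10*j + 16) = (j^2 + 3*j - 28)/(j^2 - 9*j + 8)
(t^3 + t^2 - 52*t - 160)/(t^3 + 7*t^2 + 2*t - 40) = (t - 8)/(t - 2)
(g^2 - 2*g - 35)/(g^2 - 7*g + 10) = (g^2 - 2*g - 35)/(g^2 - 7*g + 10)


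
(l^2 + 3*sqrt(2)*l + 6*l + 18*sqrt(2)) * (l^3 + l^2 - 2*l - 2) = l^5 + 3*sqrt(2)*l^4 + 7*l^4 + 4*l^3 + 21*sqrt(2)*l^3 - 14*l^2 + 12*sqrt(2)*l^2 - 42*sqrt(2)*l - 12*l - 36*sqrt(2)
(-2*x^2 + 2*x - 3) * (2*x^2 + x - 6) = -4*x^4 + 2*x^3 + 8*x^2 - 15*x + 18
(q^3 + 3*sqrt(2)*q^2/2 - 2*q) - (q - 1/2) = q^3 + 3*sqrt(2)*q^2/2 - 3*q + 1/2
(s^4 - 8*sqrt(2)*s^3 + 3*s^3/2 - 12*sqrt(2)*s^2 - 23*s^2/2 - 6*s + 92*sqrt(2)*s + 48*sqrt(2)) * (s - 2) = s^5 - 8*sqrt(2)*s^4 - s^4/2 - 29*s^3/2 + 4*sqrt(2)*s^3 + 17*s^2 + 116*sqrt(2)*s^2 - 136*sqrt(2)*s + 12*s - 96*sqrt(2)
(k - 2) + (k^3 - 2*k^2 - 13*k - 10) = k^3 - 2*k^2 - 12*k - 12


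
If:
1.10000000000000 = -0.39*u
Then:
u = -2.82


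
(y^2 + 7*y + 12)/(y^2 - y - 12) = (y + 4)/(y - 4)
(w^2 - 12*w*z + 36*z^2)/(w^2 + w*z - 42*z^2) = (w - 6*z)/(w + 7*z)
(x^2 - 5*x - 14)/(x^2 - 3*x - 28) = (x + 2)/(x + 4)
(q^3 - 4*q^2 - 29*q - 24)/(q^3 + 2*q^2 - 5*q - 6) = (q - 8)/(q - 2)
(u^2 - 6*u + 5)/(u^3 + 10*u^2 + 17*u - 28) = (u - 5)/(u^2 + 11*u + 28)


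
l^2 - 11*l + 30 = (l - 6)*(l - 5)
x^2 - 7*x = x*(x - 7)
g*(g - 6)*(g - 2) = g^3 - 8*g^2 + 12*g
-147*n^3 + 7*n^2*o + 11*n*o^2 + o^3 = (-3*n + o)*(7*n + o)^2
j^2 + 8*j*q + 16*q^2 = (j + 4*q)^2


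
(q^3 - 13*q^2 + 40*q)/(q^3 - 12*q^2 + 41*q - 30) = q*(q - 8)/(q^2 - 7*q + 6)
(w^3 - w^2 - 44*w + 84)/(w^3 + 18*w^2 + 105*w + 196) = (w^2 - 8*w + 12)/(w^2 + 11*w + 28)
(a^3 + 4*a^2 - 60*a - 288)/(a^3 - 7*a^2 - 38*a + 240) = (a + 6)/(a - 5)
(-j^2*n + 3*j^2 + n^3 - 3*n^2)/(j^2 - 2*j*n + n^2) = (-j*n + 3*j - n^2 + 3*n)/(j - n)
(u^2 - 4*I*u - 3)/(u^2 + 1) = (u - 3*I)/(u + I)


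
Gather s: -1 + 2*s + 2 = 2*s + 1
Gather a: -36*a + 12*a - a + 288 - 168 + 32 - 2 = 150 - 25*a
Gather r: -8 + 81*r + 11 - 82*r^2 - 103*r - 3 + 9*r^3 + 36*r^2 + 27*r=9*r^3 - 46*r^2 + 5*r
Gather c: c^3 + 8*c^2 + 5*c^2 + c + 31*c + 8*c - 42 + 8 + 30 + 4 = c^3 + 13*c^2 + 40*c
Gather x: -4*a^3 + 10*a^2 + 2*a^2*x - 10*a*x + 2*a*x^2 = -4*a^3 + 10*a^2 + 2*a*x^2 + x*(2*a^2 - 10*a)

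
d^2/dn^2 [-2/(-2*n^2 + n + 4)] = 4*(4*n^2 - 2*n - (4*n - 1)^2 - 8)/(-2*n^2 + n + 4)^3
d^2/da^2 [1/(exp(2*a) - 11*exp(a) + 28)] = ((11 - 4*exp(a))*(exp(2*a) - 11*exp(a) + 28) + 2*(2*exp(a) - 11)^2*exp(a))*exp(a)/(exp(2*a) - 11*exp(a) + 28)^3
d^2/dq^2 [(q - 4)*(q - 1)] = 2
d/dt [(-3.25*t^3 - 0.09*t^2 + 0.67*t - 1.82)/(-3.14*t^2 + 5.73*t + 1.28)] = (10.205*t^4 - 37.245*t^3 - 10.8919*t^2 - 11.66*t + 11.2862)/(9.8596*t^4 - 35.9844*t^3 + 24.7945*t^2 + 14.6688*t + 1.6384)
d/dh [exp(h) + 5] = exp(h)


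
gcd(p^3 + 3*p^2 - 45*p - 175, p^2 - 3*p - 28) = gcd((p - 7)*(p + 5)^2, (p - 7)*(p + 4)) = p - 7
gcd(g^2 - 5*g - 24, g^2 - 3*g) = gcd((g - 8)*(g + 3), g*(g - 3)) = 1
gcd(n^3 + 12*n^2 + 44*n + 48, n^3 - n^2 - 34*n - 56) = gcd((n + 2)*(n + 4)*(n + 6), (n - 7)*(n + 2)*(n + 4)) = n^2 + 6*n + 8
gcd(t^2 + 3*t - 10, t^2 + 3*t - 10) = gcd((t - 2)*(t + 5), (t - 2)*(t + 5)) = t^2 + 3*t - 10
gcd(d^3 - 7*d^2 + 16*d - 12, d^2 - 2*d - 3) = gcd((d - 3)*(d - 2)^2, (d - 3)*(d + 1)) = d - 3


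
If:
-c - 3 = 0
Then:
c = -3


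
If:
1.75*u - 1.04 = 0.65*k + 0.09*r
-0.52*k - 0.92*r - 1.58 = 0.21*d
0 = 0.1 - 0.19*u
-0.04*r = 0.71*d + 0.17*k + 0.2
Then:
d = -0.20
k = 0.05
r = -1.70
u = 0.53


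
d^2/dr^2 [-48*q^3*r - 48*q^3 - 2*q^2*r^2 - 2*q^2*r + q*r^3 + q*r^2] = 2*q*(-2*q + 3*r + 1)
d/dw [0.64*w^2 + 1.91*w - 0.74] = 1.28*w + 1.91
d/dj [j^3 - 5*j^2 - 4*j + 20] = 3*j^2 - 10*j - 4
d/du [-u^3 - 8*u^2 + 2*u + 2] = -3*u^2 - 16*u + 2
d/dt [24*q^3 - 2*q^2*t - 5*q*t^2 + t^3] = -2*q^2 - 10*q*t + 3*t^2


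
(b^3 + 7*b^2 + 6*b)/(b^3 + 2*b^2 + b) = (b + 6)/(b + 1)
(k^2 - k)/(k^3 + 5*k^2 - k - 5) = k/(k^2 + 6*k + 5)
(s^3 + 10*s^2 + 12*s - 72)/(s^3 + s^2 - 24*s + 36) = (s + 6)/(s - 3)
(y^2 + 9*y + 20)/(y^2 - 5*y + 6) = (y^2 + 9*y + 20)/(y^2 - 5*y + 6)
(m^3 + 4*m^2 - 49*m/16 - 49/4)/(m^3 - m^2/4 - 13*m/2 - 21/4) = (m^2 + 9*m/4 - 7)/(m^2 - 2*m - 3)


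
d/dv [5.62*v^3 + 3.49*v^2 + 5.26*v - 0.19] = 16.86*v^2 + 6.98*v + 5.26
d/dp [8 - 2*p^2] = -4*p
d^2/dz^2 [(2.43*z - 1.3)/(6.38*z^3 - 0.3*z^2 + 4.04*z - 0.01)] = (593.470152*z^5 - 662.89476*z^4 - 85.0188719999999*z^3 - 199.888152*z^2 + 8.91221999999999*z - 42.232016)/(259.694072*z^9 - 36.63396*z^8 + 495.059928*z^7 - 47.643492*z^6 + 313.601064*z^5 - 16.238652*z^4 + 66.013898*z^3 - 0.489738*z^2 + 0.001212*z - 1.0e-6)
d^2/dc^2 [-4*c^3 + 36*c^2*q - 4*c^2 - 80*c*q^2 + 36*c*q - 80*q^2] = -24*c + 72*q - 8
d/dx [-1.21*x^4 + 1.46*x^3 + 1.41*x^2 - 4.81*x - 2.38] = -4.84*x^3 + 4.38*x^2 + 2.82*x - 4.81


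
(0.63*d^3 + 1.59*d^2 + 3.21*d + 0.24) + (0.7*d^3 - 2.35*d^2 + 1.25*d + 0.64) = 1.33*d^3 - 0.76*d^2 + 4.46*d + 0.88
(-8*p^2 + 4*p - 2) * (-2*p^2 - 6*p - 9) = 16*p^4 + 40*p^3 + 52*p^2 - 24*p + 18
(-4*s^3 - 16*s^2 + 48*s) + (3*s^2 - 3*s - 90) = -4*s^3 - 13*s^2 + 45*s - 90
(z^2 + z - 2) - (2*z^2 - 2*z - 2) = -z^2 + 3*z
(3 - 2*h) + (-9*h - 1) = 2 - 11*h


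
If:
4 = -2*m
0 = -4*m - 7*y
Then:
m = -2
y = 8/7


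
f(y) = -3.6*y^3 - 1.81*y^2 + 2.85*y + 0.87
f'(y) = -10.8*y^2 - 3.62*y + 2.85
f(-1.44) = 3.76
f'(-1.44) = -14.33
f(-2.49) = 38.13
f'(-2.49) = -55.10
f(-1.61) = 6.61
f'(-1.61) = -19.32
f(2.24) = -42.29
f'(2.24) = -59.45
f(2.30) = -45.95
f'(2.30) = -62.61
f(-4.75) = 332.31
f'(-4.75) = -223.63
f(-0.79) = -0.74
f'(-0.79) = -1.03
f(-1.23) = 1.33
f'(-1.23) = -9.04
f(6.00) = -824.79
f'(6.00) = -407.67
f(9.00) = -2744.49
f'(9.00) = -904.53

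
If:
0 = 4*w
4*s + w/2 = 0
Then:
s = 0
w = 0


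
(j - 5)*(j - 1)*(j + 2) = j^3 - 4*j^2 - 7*j + 10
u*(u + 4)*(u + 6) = u^3 + 10*u^2 + 24*u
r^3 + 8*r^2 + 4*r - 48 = (r - 2)*(r + 4)*(r + 6)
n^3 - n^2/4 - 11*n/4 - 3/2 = (n - 2)*(n + 3/4)*(n + 1)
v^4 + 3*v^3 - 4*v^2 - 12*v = v*(v - 2)*(v + 2)*(v + 3)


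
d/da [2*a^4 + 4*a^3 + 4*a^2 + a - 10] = 8*a^3 + 12*a^2 + 8*a + 1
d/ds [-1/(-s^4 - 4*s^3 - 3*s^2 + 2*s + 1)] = 2*(-2*s^3 - 6*s^2 - 3*s + 1)/(s^4 + 4*s^3 + 3*s^2 - 2*s - 1)^2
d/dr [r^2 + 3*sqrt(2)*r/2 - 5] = 2*r + 3*sqrt(2)/2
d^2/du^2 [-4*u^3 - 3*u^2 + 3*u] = -24*u - 6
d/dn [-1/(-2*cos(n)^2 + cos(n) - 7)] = (4*cos(n) - 1)*sin(n)/(-cos(n) + cos(2*n) + 8)^2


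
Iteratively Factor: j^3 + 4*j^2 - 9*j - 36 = (j - 3)*(j^2 + 7*j + 12) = (j - 3)*(j + 3)*(j + 4)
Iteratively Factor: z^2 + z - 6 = (z + 3)*(z - 2)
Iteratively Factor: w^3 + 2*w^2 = (w)*(w^2 + 2*w) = w*(w + 2)*(w)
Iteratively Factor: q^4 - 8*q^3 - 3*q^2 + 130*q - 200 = (q - 5)*(q^3 - 3*q^2 - 18*q + 40) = (q - 5)*(q + 4)*(q^2 - 7*q + 10) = (q - 5)^2*(q + 4)*(q - 2)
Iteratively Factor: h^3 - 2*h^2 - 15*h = (h)*(h^2 - 2*h - 15) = h*(h - 5)*(h + 3)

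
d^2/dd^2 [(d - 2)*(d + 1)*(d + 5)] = 6*d + 8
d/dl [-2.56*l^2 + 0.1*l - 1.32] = 0.1 - 5.12*l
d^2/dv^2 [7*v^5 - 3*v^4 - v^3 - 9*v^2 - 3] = 140*v^3 - 36*v^2 - 6*v - 18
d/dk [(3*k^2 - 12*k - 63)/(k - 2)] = 3*(k^2 - 4*k + 29)/(k^2 - 4*k + 4)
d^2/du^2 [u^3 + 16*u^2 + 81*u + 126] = 6*u + 32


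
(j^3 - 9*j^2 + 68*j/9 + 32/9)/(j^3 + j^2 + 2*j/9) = (3*j^2 - 28*j + 32)/(j*(3*j + 2))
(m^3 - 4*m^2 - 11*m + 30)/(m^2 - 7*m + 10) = m + 3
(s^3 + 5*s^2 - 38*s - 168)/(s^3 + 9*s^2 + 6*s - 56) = (s - 6)/(s - 2)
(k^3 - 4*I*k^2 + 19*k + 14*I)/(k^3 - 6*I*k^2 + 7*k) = (k + 2*I)/k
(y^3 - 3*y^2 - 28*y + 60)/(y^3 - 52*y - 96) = (-y^3 + 3*y^2 + 28*y - 60)/(-y^3 + 52*y + 96)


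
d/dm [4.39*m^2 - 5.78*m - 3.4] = 8.78*m - 5.78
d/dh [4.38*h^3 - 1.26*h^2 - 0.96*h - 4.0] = 13.14*h^2 - 2.52*h - 0.96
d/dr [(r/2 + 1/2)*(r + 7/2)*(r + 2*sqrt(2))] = 3*r^2/2 + 2*sqrt(2)*r + 9*r/2 + 7/4 + 9*sqrt(2)/2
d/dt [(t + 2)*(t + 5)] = 2*t + 7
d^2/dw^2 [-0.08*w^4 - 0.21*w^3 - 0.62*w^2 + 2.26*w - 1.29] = -0.96*w^2 - 1.26*w - 1.24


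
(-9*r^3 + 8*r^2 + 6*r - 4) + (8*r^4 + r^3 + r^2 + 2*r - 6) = 8*r^4 - 8*r^3 + 9*r^2 + 8*r - 10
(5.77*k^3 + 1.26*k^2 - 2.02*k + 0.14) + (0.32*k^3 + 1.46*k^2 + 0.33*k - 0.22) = 6.09*k^3 + 2.72*k^2 - 1.69*k - 0.08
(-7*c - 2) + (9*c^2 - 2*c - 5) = 9*c^2 - 9*c - 7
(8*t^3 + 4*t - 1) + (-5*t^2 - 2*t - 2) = 8*t^3 - 5*t^2 + 2*t - 3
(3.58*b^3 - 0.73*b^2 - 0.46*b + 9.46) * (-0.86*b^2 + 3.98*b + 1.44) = -3.0788*b^5 + 14.8762*b^4 + 2.6454*b^3 - 11.0176*b^2 + 36.9884*b + 13.6224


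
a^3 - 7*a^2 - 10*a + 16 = (a - 8)*(a - 1)*(a + 2)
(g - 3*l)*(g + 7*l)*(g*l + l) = g^3*l + 4*g^2*l^2 + g^2*l - 21*g*l^3 + 4*g*l^2 - 21*l^3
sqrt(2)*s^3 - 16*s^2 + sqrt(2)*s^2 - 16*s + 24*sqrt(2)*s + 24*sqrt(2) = (s - 6*sqrt(2))*(s - 2*sqrt(2))*(sqrt(2)*s + sqrt(2))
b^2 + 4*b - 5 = (b - 1)*(b + 5)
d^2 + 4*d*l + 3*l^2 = (d + l)*(d + 3*l)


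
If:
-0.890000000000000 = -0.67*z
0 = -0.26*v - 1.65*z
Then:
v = -8.43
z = 1.33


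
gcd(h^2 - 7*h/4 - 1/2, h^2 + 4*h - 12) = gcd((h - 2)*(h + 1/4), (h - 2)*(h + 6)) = h - 2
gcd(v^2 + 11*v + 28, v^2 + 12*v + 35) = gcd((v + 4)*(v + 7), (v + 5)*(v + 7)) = v + 7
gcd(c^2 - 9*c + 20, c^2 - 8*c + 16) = c - 4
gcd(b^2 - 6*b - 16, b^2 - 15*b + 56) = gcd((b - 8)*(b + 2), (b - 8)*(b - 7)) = b - 8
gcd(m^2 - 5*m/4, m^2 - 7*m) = m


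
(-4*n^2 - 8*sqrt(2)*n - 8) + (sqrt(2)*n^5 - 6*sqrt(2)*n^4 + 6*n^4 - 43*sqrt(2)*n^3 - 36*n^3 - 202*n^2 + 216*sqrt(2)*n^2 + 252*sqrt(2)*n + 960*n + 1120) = sqrt(2)*n^5 - 6*sqrt(2)*n^4 + 6*n^4 - 43*sqrt(2)*n^3 - 36*n^3 - 206*n^2 + 216*sqrt(2)*n^2 + 244*sqrt(2)*n + 960*n + 1112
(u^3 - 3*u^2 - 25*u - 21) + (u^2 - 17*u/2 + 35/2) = u^3 - 2*u^2 - 67*u/2 - 7/2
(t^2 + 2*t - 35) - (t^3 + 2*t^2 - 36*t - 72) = -t^3 - t^2 + 38*t + 37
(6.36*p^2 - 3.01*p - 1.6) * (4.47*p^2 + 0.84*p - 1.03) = 28.4292*p^4 - 8.1123*p^3 - 16.2312*p^2 + 1.7563*p + 1.648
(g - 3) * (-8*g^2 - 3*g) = -8*g^3 + 21*g^2 + 9*g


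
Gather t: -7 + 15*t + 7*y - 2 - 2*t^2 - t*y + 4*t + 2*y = -2*t^2 + t*(19 - y) + 9*y - 9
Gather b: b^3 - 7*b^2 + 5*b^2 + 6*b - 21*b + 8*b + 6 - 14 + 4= b^3 - 2*b^2 - 7*b - 4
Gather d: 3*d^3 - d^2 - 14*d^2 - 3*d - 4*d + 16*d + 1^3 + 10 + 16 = 3*d^3 - 15*d^2 + 9*d + 27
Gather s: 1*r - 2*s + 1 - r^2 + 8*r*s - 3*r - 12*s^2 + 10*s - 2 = -r^2 - 2*r - 12*s^2 + s*(8*r + 8) - 1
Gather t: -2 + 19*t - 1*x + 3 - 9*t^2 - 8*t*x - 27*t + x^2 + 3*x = -9*t^2 + t*(-8*x - 8) + x^2 + 2*x + 1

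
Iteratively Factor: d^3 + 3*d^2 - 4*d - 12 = (d + 2)*(d^2 + d - 6) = (d + 2)*(d + 3)*(d - 2)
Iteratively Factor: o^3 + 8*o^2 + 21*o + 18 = (o + 2)*(o^2 + 6*o + 9) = (o + 2)*(o + 3)*(o + 3)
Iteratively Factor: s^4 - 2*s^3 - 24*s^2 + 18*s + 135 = (s + 3)*(s^3 - 5*s^2 - 9*s + 45) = (s - 3)*(s + 3)*(s^2 - 2*s - 15) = (s - 5)*(s - 3)*(s + 3)*(s + 3)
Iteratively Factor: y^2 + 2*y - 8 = (y + 4)*(y - 2)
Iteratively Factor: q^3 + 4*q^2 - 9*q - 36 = (q + 3)*(q^2 + q - 12) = (q - 3)*(q + 3)*(q + 4)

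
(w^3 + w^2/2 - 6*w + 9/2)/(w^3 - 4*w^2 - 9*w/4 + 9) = 2*(w^2 + 2*w - 3)/(2*w^2 - 5*w - 12)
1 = 1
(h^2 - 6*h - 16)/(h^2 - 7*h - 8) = (h + 2)/(h + 1)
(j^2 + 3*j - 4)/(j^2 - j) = (j + 4)/j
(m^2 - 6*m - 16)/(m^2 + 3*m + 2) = (m - 8)/(m + 1)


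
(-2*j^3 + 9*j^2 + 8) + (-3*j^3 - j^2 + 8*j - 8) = -5*j^3 + 8*j^2 + 8*j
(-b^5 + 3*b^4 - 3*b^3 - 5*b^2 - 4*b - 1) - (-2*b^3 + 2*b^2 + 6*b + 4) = -b^5 + 3*b^4 - b^3 - 7*b^2 - 10*b - 5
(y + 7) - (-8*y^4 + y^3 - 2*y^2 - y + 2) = 8*y^4 - y^3 + 2*y^2 + 2*y + 5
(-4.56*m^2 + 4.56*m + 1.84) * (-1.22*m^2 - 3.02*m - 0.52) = 5.5632*m^4 + 8.208*m^3 - 13.6448*m^2 - 7.928*m - 0.9568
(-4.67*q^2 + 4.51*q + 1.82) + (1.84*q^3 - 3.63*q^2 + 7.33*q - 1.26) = 1.84*q^3 - 8.3*q^2 + 11.84*q + 0.56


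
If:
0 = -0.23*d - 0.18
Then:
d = -0.78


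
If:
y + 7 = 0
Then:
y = -7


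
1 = 1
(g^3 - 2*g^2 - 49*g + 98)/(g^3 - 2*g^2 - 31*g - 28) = (g^2 + 5*g - 14)/(g^2 + 5*g + 4)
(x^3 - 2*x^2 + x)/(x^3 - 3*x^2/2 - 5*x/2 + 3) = 2*x*(x - 1)/(2*x^2 - x - 6)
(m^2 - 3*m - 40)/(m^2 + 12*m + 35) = (m - 8)/(m + 7)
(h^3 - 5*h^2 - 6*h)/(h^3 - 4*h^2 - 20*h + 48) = h*(h + 1)/(h^2 + 2*h - 8)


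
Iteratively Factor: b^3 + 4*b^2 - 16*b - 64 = (b - 4)*(b^2 + 8*b + 16) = (b - 4)*(b + 4)*(b + 4)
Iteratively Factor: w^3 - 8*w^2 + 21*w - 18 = (w - 2)*(w^2 - 6*w + 9) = (w - 3)*(w - 2)*(w - 3)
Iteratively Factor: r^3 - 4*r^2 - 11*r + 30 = (r - 5)*(r^2 + r - 6) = (r - 5)*(r + 3)*(r - 2)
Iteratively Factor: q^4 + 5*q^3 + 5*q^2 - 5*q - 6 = (q + 3)*(q^3 + 2*q^2 - q - 2) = (q + 1)*(q + 3)*(q^2 + q - 2) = (q + 1)*(q + 2)*(q + 3)*(q - 1)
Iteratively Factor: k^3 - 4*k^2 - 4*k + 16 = (k - 2)*(k^2 - 2*k - 8) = (k - 2)*(k + 2)*(k - 4)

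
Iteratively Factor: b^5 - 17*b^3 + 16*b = (b)*(b^4 - 17*b^2 + 16) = b*(b - 4)*(b^3 + 4*b^2 - b - 4) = b*(b - 4)*(b + 1)*(b^2 + 3*b - 4) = b*(b - 4)*(b + 1)*(b + 4)*(b - 1)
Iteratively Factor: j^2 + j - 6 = (j - 2)*(j + 3)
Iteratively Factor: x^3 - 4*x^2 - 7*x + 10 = (x - 1)*(x^2 - 3*x - 10) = (x - 1)*(x + 2)*(x - 5)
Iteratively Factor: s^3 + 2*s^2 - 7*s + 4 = (s - 1)*(s^2 + 3*s - 4) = (s - 1)*(s + 4)*(s - 1)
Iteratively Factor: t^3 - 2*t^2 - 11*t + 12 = (t - 1)*(t^2 - t - 12) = (t - 4)*(t - 1)*(t + 3)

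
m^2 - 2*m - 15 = (m - 5)*(m + 3)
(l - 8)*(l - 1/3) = l^2 - 25*l/3 + 8/3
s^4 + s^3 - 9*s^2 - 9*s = s*(s - 3)*(s + 1)*(s + 3)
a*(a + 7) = a^2 + 7*a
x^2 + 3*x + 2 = (x + 1)*(x + 2)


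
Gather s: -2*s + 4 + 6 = 10 - 2*s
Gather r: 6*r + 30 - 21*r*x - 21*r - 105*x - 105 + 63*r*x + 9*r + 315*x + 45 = r*(42*x - 6) + 210*x - 30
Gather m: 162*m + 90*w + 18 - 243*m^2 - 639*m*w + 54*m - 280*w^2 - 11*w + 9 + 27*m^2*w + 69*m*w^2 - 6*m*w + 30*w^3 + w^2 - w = m^2*(27*w - 243) + m*(69*w^2 - 645*w + 216) + 30*w^3 - 279*w^2 + 78*w + 27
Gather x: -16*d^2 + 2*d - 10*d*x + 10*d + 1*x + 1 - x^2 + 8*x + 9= -16*d^2 + 12*d - x^2 + x*(9 - 10*d) + 10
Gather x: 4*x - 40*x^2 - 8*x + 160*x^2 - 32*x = 120*x^2 - 36*x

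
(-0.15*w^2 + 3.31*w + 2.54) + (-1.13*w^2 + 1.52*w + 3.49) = -1.28*w^2 + 4.83*w + 6.03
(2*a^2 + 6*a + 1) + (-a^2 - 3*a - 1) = a^2 + 3*a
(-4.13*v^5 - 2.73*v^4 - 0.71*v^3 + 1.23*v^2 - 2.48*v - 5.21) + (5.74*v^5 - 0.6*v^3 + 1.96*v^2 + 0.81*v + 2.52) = 1.61*v^5 - 2.73*v^4 - 1.31*v^3 + 3.19*v^2 - 1.67*v - 2.69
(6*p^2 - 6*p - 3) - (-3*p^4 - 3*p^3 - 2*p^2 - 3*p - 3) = 3*p^4 + 3*p^3 + 8*p^2 - 3*p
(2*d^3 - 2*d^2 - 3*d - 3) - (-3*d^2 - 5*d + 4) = 2*d^3 + d^2 + 2*d - 7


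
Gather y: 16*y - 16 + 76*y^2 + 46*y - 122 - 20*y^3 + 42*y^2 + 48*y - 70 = -20*y^3 + 118*y^2 + 110*y - 208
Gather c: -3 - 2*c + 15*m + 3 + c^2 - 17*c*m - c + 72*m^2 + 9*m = c^2 + c*(-17*m - 3) + 72*m^2 + 24*m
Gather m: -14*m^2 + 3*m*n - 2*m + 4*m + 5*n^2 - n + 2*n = -14*m^2 + m*(3*n + 2) + 5*n^2 + n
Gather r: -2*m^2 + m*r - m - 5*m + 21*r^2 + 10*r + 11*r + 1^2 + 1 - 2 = -2*m^2 - 6*m + 21*r^2 + r*(m + 21)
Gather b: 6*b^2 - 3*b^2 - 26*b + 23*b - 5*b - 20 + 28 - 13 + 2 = 3*b^2 - 8*b - 3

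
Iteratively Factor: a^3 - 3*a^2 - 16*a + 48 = (a - 3)*(a^2 - 16) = (a - 4)*(a - 3)*(a + 4)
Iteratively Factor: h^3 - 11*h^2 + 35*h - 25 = (h - 5)*(h^2 - 6*h + 5) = (h - 5)^2*(h - 1)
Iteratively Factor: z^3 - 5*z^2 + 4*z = (z - 1)*(z^2 - 4*z) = z*(z - 1)*(z - 4)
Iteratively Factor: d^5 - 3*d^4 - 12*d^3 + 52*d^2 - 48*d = (d - 2)*(d^4 - d^3 - 14*d^2 + 24*d) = (d - 2)^2*(d^3 + d^2 - 12*d) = (d - 2)^2*(d + 4)*(d^2 - 3*d) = (d - 3)*(d - 2)^2*(d + 4)*(d)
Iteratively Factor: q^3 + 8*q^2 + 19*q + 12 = (q + 1)*(q^2 + 7*q + 12) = (q + 1)*(q + 3)*(q + 4)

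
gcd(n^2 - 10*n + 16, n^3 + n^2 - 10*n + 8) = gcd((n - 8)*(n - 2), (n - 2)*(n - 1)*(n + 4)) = n - 2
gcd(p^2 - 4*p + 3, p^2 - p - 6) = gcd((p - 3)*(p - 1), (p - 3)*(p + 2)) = p - 3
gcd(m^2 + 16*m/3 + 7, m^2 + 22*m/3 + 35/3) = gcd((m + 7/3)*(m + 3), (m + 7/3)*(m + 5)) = m + 7/3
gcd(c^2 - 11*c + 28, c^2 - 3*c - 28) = c - 7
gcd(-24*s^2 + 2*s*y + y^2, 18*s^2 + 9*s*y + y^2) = 6*s + y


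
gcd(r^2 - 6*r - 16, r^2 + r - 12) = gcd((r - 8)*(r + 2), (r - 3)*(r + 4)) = 1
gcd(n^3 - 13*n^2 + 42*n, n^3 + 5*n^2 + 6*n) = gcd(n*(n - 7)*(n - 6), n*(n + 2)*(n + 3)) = n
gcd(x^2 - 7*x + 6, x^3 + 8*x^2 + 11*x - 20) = x - 1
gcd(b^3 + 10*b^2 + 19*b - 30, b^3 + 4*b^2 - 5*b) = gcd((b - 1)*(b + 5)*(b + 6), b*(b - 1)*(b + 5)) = b^2 + 4*b - 5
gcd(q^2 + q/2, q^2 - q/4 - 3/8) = q + 1/2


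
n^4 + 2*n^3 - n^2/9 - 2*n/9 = n*(n - 1/3)*(n + 1/3)*(n + 2)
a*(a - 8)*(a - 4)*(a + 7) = a^4 - 5*a^3 - 52*a^2 + 224*a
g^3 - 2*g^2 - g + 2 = (g - 2)*(g - 1)*(g + 1)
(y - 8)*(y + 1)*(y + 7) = y^3 - 57*y - 56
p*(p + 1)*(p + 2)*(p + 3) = p^4 + 6*p^3 + 11*p^2 + 6*p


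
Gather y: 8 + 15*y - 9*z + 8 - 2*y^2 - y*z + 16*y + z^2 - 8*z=-2*y^2 + y*(31 - z) + z^2 - 17*z + 16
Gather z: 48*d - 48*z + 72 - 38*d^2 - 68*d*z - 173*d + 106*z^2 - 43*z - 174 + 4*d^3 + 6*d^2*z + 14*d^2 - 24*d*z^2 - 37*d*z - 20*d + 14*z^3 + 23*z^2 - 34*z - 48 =4*d^3 - 24*d^2 - 145*d + 14*z^3 + z^2*(129 - 24*d) + z*(6*d^2 - 105*d - 125) - 150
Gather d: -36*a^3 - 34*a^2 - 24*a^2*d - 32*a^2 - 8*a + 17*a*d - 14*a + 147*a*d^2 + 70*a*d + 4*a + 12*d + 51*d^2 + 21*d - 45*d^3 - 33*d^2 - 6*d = -36*a^3 - 66*a^2 - 18*a - 45*d^3 + d^2*(147*a + 18) + d*(-24*a^2 + 87*a + 27)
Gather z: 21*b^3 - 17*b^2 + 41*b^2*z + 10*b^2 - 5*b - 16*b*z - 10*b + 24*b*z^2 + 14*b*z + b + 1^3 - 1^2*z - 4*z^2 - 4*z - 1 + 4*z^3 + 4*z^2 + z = 21*b^3 - 7*b^2 + 24*b*z^2 - 14*b + 4*z^3 + z*(41*b^2 - 2*b - 4)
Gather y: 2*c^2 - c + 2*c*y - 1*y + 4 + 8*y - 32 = 2*c^2 - c + y*(2*c + 7) - 28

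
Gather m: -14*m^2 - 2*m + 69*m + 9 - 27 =-14*m^2 + 67*m - 18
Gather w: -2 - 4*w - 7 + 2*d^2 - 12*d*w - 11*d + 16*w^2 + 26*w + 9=2*d^2 - 11*d + 16*w^2 + w*(22 - 12*d)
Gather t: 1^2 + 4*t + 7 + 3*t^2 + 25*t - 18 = 3*t^2 + 29*t - 10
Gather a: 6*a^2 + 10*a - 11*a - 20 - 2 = 6*a^2 - a - 22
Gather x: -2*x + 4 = 4 - 2*x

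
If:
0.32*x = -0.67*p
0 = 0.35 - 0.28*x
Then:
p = -0.60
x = 1.25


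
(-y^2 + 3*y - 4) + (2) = -y^2 + 3*y - 2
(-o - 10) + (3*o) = 2*o - 10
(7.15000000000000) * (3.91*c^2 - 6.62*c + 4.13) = 27.9565*c^2 - 47.333*c + 29.5295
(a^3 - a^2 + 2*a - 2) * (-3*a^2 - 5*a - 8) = -3*a^5 - 2*a^4 - 9*a^3 + 4*a^2 - 6*a + 16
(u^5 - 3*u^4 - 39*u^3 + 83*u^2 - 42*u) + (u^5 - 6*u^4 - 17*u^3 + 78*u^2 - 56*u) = 2*u^5 - 9*u^4 - 56*u^3 + 161*u^2 - 98*u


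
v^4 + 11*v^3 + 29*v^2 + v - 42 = (v - 1)*(v + 2)*(v + 3)*(v + 7)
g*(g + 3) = g^2 + 3*g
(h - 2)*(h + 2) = h^2 - 4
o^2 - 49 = (o - 7)*(o + 7)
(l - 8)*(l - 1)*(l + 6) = l^3 - 3*l^2 - 46*l + 48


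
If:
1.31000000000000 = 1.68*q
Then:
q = 0.78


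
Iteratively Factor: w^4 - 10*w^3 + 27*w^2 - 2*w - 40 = (w - 4)*(w^3 - 6*w^2 + 3*w + 10) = (w - 4)*(w - 2)*(w^2 - 4*w - 5) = (w - 5)*(w - 4)*(w - 2)*(w + 1)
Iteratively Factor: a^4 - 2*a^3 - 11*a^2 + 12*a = (a - 1)*(a^3 - a^2 - 12*a) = (a - 4)*(a - 1)*(a^2 + 3*a) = a*(a - 4)*(a - 1)*(a + 3)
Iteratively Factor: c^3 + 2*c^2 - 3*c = (c - 1)*(c^2 + 3*c) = (c - 1)*(c + 3)*(c)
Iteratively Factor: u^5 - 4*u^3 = (u)*(u^4 - 4*u^2) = u^2*(u^3 - 4*u) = u^2*(u - 2)*(u^2 + 2*u) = u^2*(u - 2)*(u + 2)*(u)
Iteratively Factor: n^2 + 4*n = (n + 4)*(n)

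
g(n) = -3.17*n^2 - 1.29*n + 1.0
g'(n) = -6.34*n - 1.29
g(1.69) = -10.23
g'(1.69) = -12.00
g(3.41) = -40.26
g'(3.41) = -22.91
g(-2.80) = -20.24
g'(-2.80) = 16.46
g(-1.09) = -1.36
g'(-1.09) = 5.62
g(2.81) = -27.66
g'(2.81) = -19.11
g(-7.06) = -147.90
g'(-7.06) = 43.47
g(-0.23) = 1.13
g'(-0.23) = 0.17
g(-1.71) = -6.06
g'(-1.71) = 9.55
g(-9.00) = -244.16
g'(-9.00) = 55.77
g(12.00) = -470.96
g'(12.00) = -77.37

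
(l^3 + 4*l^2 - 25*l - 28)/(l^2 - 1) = (l^2 + 3*l - 28)/(l - 1)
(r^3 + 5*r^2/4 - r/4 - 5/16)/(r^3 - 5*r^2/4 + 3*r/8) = (8*r^2 + 14*r + 5)/(2*r*(4*r - 3))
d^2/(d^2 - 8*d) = d/(d - 8)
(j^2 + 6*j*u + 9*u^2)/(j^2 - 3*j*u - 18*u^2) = (-j - 3*u)/(-j + 6*u)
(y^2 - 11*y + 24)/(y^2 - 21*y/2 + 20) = 2*(y - 3)/(2*y - 5)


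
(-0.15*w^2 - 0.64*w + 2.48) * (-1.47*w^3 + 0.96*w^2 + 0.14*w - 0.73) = 0.2205*w^5 + 0.7968*w^4 - 4.281*w^3 + 2.4007*w^2 + 0.8144*w - 1.8104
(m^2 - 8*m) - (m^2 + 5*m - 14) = 14 - 13*m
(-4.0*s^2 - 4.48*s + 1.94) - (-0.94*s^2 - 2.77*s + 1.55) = -3.06*s^2 - 1.71*s + 0.39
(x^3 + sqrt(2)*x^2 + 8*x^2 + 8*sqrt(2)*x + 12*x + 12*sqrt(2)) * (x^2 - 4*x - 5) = x^5 + sqrt(2)*x^4 + 4*x^4 - 25*x^3 + 4*sqrt(2)*x^3 - 88*x^2 - 25*sqrt(2)*x^2 - 88*sqrt(2)*x - 60*x - 60*sqrt(2)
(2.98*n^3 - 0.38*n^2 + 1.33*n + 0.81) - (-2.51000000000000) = 2.98*n^3 - 0.38*n^2 + 1.33*n + 3.32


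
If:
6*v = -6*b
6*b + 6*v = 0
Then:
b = -v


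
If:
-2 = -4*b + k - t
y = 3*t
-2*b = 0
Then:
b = 0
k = y/3 - 2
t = y/3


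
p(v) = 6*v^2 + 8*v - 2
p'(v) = 12*v + 8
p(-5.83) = 155.29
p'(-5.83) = -61.96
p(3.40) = 94.56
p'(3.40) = 48.80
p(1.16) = 15.35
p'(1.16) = 21.92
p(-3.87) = 56.90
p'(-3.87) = -38.44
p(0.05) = -1.58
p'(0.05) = 8.60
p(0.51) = 3.64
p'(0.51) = 14.12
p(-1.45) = -0.98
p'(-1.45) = -9.40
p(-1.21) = -2.90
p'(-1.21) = -6.52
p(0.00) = -2.00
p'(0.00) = 8.00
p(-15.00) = 1228.00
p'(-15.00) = -172.00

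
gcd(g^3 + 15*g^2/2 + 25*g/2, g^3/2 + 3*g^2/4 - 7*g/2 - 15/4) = 1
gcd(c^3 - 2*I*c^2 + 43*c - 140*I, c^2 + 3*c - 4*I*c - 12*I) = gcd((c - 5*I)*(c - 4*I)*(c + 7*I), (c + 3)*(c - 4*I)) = c - 4*I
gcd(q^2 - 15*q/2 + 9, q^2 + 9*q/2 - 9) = q - 3/2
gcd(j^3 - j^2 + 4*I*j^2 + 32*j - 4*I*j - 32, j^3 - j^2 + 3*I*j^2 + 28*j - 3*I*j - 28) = j^2 + j*(-1 - 4*I) + 4*I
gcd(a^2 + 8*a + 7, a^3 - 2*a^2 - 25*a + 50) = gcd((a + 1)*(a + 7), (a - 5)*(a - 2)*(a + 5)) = 1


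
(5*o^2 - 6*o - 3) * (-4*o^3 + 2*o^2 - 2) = -20*o^5 + 34*o^4 - 16*o^2 + 12*o + 6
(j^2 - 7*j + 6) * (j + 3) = j^3 - 4*j^2 - 15*j + 18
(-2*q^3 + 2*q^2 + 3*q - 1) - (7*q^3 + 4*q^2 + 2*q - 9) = -9*q^3 - 2*q^2 + q + 8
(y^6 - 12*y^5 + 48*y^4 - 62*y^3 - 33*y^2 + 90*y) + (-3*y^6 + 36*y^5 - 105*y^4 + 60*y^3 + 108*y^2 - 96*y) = -2*y^6 + 24*y^5 - 57*y^4 - 2*y^3 + 75*y^2 - 6*y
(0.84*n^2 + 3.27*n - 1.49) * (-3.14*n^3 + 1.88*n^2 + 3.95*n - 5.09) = -2.6376*n^5 - 8.6886*n^4 + 14.1442*n^3 + 5.8397*n^2 - 22.5298*n + 7.5841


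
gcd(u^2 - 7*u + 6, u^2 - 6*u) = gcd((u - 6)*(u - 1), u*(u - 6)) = u - 6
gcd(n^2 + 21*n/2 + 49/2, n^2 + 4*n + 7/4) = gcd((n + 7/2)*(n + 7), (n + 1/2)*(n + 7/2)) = n + 7/2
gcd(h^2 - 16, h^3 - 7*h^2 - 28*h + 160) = h - 4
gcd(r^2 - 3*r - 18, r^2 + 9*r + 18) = r + 3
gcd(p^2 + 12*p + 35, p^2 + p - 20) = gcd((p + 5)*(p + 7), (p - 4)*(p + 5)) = p + 5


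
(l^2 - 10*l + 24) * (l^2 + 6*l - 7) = l^4 - 4*l^3 - 43*l^2 + 214*l - 168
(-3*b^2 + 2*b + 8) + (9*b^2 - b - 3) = 6*b^2 + b + 5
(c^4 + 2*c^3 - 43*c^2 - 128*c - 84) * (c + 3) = c^5 + 5*c^4 - 37*c^3 - 257*c^2 - 468*c - 252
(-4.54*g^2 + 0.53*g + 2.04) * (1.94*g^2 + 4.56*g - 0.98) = -8.8076*g^4 - 19.6742*g^3 + 10.8236*g^2 + 8.783*g - 1.9992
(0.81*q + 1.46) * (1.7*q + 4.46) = 1.377*q^2 + 6.0946*q + 6.5116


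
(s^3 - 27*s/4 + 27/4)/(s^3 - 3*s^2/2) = 1 + 3/(2*s) - 9/(2*s^2)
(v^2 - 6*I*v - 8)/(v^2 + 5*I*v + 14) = (v - 4*I)/(v + 7*I)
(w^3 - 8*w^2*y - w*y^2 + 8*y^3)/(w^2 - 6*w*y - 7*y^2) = (-w^2 + 9*w*y - 8*y^2)/(-w + 7*y)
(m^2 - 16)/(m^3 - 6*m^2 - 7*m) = (16 - m^2)/(m*(-m^2 + 6*m + 7))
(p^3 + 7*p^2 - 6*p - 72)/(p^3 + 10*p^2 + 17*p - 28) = (p^2 + 3*p - 18)/(p^2 + 6*p - 7)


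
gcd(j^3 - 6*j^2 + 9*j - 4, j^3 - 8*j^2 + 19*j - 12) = j^2 - 5*j + 4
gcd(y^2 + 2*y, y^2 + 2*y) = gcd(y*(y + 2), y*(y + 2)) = y^2 + 2*y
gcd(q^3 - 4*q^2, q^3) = q^2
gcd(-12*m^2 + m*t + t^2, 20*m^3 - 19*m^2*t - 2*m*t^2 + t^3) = 4*m + t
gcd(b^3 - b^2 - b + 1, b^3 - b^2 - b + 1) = b^3 - b^2 - b + 1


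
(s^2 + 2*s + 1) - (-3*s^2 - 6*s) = 4*s^2 + 8*s + 1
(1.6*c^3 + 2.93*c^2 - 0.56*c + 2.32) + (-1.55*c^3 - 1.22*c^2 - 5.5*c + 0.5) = 0.05*c^3 + 1.71*c^2 - 6.06*c + 2.82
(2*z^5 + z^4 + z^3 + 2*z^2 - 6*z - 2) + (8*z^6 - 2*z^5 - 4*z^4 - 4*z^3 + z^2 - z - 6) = 8*z^6 - 3*z^4 - 3*z^3 + 3*z^2 - 7*z - 8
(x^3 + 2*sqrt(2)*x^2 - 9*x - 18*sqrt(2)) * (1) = x^3 + 2*sqrt(2)*x^2 - 9*x - 18*sqrt(2)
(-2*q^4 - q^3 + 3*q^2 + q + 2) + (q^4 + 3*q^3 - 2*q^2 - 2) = -q^4 + 2*q^3 + q^2 + q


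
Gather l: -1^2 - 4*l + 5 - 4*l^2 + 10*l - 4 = -4*l^2 + 6*l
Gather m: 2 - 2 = 0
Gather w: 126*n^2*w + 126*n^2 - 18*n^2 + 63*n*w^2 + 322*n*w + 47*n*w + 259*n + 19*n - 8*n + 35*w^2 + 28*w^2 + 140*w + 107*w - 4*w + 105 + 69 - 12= 108*n^2 + 270*n + w^2*(63*n + 63) + w*(126*n^2 + 369*n + 243) + 162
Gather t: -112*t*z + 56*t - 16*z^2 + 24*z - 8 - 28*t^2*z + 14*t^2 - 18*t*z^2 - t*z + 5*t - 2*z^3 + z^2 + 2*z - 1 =t^2*(14 - 28*z) + t*(-18*z^2 - 113*z + 61) - 2*z^3 - 15*z^2 + 26*z - 9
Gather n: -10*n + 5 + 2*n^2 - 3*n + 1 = 2*n^2 - 13*n + 6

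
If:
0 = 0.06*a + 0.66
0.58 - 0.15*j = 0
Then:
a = -11.00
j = 3.87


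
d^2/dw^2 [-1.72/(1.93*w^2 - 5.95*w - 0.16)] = (-12.813656*w^2 + 39.50324*w + 1.72*(3.86*w - 5.95)*(7.72*w - 11.9) + 1.062272)/(-1.93*w^2 + 5.95*w + 0.16)^3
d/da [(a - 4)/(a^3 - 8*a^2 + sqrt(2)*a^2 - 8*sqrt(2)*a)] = (a*(a^2 - 8*a + sqrt(2)*a - 8*sqrt(2)) - (a - 4)*(3*a^2 - 16*a + 2*sqrt(2)*a - 8*sqrt(2)))/(a^2*(a^2 - 8*a + sqrt(2)*a - 8*sqrt(2))^2)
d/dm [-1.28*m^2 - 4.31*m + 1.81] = -2.56*m - 4.31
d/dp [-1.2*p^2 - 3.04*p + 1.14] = -2.4*p - 3.04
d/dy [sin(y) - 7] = cos(y)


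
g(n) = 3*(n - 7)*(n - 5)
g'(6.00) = 0.00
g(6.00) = -3.00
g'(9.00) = 18.00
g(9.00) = 24.00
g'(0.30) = -34.20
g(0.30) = 94.47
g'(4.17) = -10.98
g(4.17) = 7.05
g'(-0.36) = -38.16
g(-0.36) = 118.35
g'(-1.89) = -47.34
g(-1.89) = 183.76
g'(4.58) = -8.52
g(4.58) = 3.05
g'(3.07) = -17.58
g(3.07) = 22.75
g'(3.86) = -12.84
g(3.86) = 10.74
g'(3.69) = -13.86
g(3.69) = 13.01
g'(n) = 6*n - 36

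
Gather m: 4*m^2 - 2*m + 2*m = 4*m^2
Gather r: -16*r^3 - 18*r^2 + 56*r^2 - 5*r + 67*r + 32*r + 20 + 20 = -16*r^3 + 38*r^2 + 94*r + 40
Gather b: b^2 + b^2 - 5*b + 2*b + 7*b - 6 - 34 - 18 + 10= 2*b^2 + 4*b - 48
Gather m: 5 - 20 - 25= -40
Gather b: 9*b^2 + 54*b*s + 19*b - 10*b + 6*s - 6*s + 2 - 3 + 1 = 9*b^2 + b*(54*s + 9)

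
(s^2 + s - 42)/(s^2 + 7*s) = (s - 6)/s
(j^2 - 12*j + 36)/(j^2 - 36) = (j - 6)/(j + 6)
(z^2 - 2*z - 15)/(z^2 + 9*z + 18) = (z - 5)/(z + 6)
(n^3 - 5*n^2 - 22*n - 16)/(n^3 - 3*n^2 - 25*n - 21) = (n^2 - 6*n - 16)/(n^2 - 4*n - 21)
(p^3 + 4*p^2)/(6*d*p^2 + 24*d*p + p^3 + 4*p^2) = p/(6*d + p)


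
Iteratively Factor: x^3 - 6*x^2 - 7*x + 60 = (x + 3)*(x^2 - 9*x + 20) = (x - 4)*(x + 3)*(x - 5)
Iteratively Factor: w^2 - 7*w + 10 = (w - 5)*(w - 2)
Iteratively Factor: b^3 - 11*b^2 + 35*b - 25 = (b - 1)*(b^2 - 10*b + 25) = (b - 5)*(b - 1)*(b - 5)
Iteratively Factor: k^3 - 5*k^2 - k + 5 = (k - 1)*(k^2 - 4*k - 5) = (k - 5)*(k - 1)*(k + 1)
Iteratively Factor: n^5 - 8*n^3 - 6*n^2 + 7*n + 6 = (n + 2)*(n^4 - 2*n^3 - 4*n^2 + 2*n + 3) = (n - 1)*(n + 2)*(n^3 - n^2 - 5*n - 3) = (n - 3)*(n - 1)*(n + 2)*(n^2 + 2*n + 1) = (n - 3)*(n - 1)*(n + 1)*(n + 2)*(n + 1)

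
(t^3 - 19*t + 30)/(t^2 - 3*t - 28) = (-t^3 + 19*t - 30)/(-t^2 + 3*t + 28)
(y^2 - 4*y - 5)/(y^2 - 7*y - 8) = (y - 5)/(y - 8)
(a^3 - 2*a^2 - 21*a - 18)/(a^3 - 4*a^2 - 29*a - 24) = (a - 6)/(a - 8)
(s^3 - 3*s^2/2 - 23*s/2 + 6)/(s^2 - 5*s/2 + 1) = (s^2 - s - 12)/(s - 2)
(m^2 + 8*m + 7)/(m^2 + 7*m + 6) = (m + 7)/(m + 6)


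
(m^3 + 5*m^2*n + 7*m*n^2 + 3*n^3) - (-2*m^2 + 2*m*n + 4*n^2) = m^3 + 5*m^2*n + 2*m^2 + 7*m*n^2 - 2*m*n + 3*n^3 - 4*n^2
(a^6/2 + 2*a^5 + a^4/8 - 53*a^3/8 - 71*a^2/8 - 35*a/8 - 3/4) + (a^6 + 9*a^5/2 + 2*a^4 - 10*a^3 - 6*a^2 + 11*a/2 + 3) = 3*a^6/2 + 13*a^5/2 + 17*a^4/8 - 133*a^3/8 - 119*a^2/8 + 9*a/8 + 9/4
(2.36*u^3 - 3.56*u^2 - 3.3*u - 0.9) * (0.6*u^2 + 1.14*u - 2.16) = 1.416*u^5 + 0.554399999999999*u^4 - 11.136*u^3 + 3.3876*u^2 + 6.102*u + 1.944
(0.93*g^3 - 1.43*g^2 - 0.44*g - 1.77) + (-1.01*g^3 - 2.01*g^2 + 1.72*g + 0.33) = -0.08*g^3 - 3.44*g^2 + 1.28*g - 1.44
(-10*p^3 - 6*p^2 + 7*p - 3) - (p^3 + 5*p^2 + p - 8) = -11*p^3 - 11*p^2 + 6*p + 5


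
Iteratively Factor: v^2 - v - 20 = (v - 5)*(v + 4)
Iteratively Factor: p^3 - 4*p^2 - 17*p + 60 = (p + 4)*(p^2 - 8*p + 15) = (p - 5)*(p + 4)*(p - 3)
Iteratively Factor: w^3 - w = (w)*(w^2 - 1) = w*(w + 1)*(w - 1)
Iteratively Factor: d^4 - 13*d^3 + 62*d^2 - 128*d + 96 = (d - 2)*(d^3 - 11*d^2 + 40*d - 48) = (d - 3)*(d - 2)*(d^2 - 8*d + 16) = (d - 4)*(d - 3)*(d - 2)*(d - 4)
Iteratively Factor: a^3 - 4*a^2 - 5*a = (a - 5)*(a^2 + a) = (a - 5)*(a + 1)*(a)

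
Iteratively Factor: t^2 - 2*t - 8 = (t - 4)*(t + 2)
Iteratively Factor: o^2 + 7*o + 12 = (o + 4)*(o + 3)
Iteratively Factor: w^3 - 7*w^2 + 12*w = (w - 4)*(w^2 - 3*w) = (w - 4)*(w - 3)*(w)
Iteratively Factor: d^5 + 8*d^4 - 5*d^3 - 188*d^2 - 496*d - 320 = (d + 4)*(d^4 + 4*d^3 - 21*d^2 - 104*d - 80) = (d - 5)*(d + 4)*(d^3 + 9*d^2 + 24*d + 16) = (d - 5)*(d + 4)^2*(d^2 + 5*d + 4) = (d - 5)*(d + 1)*(d + 4)^2*(d + 4)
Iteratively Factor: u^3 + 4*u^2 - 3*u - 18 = (u + 3)*(u^2 + u - 6) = (u - 2)*(u + 3)*(u + 3)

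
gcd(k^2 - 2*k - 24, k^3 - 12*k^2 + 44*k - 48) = k - 6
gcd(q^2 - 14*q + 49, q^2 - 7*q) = q - 7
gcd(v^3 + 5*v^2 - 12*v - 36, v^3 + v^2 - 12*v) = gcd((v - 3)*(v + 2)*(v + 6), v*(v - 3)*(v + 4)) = v - 3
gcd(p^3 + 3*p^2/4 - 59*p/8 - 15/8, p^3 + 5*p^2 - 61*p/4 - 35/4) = p - 5/2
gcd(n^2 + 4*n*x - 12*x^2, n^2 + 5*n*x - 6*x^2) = n + 6*x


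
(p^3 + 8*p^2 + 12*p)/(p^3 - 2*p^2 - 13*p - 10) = p*(p + 6)/(p^2 - 4*p - 5)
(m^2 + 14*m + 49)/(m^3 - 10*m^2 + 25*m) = (m^2 + 14*m + 49)/(m*(m^2 - 10*m + 25))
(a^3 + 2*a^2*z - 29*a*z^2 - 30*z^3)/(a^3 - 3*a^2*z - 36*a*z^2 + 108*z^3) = (a^2 - 4*a*z - 5*z^2)/(a^2 - 9*a*z + 18*z^2)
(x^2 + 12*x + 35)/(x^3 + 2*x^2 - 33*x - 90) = (x + 7)/(x^2 - 3*x - 18)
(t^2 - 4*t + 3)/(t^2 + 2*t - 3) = (t - 3)/(t + 3)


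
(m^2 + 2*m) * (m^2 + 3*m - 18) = m^4 + 5*m^3 - 12*m^2 - 36*m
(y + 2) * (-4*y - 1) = -4*y^2 - 9*y - 2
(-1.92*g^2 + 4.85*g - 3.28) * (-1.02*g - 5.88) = 1.9584*g^3 + 6.3426*g^2 - 25.1724*g + 19.2864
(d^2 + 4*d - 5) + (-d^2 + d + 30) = 5*d + 25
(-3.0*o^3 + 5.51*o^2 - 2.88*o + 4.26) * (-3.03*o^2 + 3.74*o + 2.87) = 9.09*o^5 - 27.9153*o^4 + 20.7238*o^3 - 7.8653*o^2 + 7.6668*o + 12.2262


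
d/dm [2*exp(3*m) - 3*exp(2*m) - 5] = 6*(exp(m) - 1)*exp(2*m)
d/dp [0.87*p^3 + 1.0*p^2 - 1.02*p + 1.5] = 2.61*p^2 + 2.0*p - 1.02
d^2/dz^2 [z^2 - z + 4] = 2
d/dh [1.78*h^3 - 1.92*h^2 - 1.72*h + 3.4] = 5.34*h^2 - 3.84*h - 1.72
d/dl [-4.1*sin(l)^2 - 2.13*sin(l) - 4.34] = -(8.2*sin(l) + 2.13)*cos(l)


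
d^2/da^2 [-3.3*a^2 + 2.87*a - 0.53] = -6.60000000000000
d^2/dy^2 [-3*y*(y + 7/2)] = -6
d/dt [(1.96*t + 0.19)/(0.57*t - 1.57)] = (5.001235 - 1.815735*t)/(0.57*t - 1.57)^3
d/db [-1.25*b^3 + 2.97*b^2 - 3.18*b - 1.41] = -3.75*b^2 + 5.94*b - 3.18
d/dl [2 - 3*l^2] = -6*l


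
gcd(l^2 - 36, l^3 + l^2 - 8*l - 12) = 1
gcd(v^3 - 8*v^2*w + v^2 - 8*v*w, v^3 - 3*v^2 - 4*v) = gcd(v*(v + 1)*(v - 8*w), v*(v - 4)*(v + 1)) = v^2 + v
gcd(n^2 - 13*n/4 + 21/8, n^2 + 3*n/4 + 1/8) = 1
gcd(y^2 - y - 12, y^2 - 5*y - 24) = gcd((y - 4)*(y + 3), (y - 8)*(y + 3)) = y + 3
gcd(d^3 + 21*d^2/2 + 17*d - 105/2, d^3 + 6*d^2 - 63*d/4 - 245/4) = d + 7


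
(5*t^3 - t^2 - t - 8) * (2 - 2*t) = -10*t^4 + 12*t^3 + 14*t - 16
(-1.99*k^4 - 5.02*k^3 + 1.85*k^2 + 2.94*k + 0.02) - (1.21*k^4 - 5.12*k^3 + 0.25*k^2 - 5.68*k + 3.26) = -3.2*k^4 + 0.100000000000001*k^3 + 1.6*k^2 + 8.62*k - 3.24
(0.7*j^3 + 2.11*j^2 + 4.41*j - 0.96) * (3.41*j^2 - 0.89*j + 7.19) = 2.387*j^5 + 6.5721*j^4 + 18.1932*j^3 + 7.9724*j^2 + 32.5623*j - 6.9024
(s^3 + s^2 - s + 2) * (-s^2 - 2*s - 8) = -s^5 - 3*s^4 - 9*s^3 - 8*s^2 + 4*s - 16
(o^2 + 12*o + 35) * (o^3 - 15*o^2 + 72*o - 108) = o^5 - 3*o^4 - 73*o^3 + 231*o^2 + 1224*o - 3780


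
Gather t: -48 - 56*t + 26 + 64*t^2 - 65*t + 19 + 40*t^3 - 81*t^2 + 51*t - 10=40*t^3 - 17*t^2 - 70*t - 13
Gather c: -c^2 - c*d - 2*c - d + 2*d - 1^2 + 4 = -c^2 + c*(-d - 2) + d + 3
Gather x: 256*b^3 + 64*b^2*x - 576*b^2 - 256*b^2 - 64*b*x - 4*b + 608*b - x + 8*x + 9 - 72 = 256*b^3 - 832*b^2 + 604*b + x*(64*b^2 - 64*b + 7) - 63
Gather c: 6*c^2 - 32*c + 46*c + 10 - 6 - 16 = 6*c^2 + 14*c - 12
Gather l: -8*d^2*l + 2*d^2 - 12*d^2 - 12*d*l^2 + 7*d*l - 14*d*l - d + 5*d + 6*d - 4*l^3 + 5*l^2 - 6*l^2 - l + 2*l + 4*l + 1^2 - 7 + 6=-10*d^2 + 10*d - 4*l^3 + l^2*(-12*d - 1) + l*(-8*d^2 - 7*d + 5)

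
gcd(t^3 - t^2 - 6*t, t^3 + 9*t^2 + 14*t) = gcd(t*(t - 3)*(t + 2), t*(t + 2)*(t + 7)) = t^2 + 2*t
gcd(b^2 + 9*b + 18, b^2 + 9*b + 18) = b^2 + 9*b + 18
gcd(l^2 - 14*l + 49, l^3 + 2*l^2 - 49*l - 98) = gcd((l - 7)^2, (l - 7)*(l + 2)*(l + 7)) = l - 7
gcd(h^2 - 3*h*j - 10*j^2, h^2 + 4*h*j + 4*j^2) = h + 2*j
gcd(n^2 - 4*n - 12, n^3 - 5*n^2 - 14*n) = n + 2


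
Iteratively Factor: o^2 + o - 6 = (o + 3)*(o - 2)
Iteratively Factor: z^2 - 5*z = (z - 5)*(z)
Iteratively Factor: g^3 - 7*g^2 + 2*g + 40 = (g - 5)*(g^2 - 2*g - 8) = (g - 5)*(g - 4)*(g + 2)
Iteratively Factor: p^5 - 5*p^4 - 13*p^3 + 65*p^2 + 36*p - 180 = (p + 2)*(p^4 - 7*p^3 + p^2 + 63*p - 90) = (p + 2)*(p + 3)*(p^3 - 10*p^2 + 31*p - 30) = (p - 3)*(p + 2)*(p + 3)*(p^2 - 7*p + 10) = (p - 5)*(p - 3)*(p + 2)*(p + 3)*(p - 2)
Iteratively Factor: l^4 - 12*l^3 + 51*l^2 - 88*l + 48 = (l - 4)*(l^3 - 8*l^2 + 19*l - 12) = (l - 4)*(l - 3)*(l^2 - 5*l + 4) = (l - 4)^2*(l - 3)*(l - 1)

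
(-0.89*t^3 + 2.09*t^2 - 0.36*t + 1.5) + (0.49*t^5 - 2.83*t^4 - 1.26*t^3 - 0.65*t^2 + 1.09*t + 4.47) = 0.49*t^5 - 2.83*t^4 - 2.15*t^3 + 1.44*t^2 + 0.73*t + 5.97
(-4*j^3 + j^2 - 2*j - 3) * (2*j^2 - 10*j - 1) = -8*j^5 + 42*j^4 - 10*j^3 + 13*j^2 + 32*j + 3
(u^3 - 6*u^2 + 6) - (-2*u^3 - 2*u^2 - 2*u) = 3*u^3 - 4*u^2 + 2*u + 6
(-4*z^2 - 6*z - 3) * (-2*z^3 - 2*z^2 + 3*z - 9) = 8*z^5 + 20*z^4 + 6*z^3 + 24*z^2 + 45*z + 27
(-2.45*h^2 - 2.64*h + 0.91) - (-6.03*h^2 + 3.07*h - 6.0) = 3.58*h^2 - 5.71*h + 6.91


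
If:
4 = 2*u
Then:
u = 2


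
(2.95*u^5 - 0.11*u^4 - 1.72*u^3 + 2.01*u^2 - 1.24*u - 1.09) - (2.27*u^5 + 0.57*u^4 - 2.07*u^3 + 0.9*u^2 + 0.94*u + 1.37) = 0.68*u^5 - 0.68*u^4 + 0.35*u^3 + 1.11*u^2 - 2.18*u - 2.46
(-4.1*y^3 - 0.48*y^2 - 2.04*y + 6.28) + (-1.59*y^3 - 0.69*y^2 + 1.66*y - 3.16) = -5.69*y^3 - 1.17*y^2 - 0.38*y + 3.12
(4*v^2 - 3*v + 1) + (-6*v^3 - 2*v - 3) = -6*v^3 + 4*v^2 - 5*v - 2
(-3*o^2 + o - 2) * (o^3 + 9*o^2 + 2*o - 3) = -3*o^5 - 26*o^4 + o^3 - 7*o^2 - 7*o + 6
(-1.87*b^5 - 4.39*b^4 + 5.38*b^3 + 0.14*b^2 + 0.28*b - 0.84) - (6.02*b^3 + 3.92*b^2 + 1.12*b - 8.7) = -1.87*b^5 - 4.39*b^4 - 0.64*b^3 - 3.78*b^2 - 0.84*b + 7.86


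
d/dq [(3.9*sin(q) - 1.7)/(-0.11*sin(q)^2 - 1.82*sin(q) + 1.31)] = (0.429*sin(q)^2 - 0.374*sin(q) + 2.015)*cos(q)/(0.0121*sin(q)^4 + 0.4004*sin(q)^3 + 3.0242*sin(q)^2 - 4.7684*sin(q) + 1.7161)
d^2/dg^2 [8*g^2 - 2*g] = 16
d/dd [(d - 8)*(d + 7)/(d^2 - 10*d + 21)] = (-9*d^2 + 154*d - 581)/(d^4 - 20*d^3 + 142*d^2 - 420*d + 441)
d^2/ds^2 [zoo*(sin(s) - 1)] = zoo*sin(s)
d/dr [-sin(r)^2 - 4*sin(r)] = -2*(sin(r) + 2)*cos(r)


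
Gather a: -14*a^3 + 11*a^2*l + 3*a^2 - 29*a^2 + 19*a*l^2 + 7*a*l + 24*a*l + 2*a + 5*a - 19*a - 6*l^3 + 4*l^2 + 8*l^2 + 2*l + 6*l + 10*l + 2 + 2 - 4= -14*a^3 + a^2*(11*l - 26) + a*(19*l^2 + 31*l - 12) - 6*l^3 + 12*l^2 + 18*l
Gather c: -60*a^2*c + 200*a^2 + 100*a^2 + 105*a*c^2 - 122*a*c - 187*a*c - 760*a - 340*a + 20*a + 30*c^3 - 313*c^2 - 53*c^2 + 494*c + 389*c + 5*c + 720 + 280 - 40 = 300*a^2 - 1080*a + 30*c^3 + c^2*(105*a - 366) + c*(-60*a^2 - 309*a + 888) + 960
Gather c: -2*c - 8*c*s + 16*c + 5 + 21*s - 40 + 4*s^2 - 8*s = c*(14 - 8*s) + 4*s^2 + 13*s - 35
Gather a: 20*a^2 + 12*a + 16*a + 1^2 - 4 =20*a^2 + 28*a - 3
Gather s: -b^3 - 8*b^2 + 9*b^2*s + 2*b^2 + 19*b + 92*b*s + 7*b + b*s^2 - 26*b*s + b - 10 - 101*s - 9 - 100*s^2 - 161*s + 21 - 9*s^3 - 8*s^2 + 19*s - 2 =-b^3 - 6*b^2 + 27*b - 9*s^3 + s^2*(b - 108) + s*(9*b^2 + 66*b - 243)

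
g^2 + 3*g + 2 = (g + 1)*(g + 2)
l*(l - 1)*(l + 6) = l^3 + 5*l^2 - 6*l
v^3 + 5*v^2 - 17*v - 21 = (v - 3)*(v + 1)*(v + 7)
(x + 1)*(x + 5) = x^2 + 6*x + 5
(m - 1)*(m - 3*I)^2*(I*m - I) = I*m^4 + 6*m^3 - 2*I*m^3 - 12*m^2 - 8*I*m^2 + 6*m + 18*I*m - 9*I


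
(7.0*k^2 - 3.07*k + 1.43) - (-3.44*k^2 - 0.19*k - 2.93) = 10.44*k^2 - 2.88*k + 4.36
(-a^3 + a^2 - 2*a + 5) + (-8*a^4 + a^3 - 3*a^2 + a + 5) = -8*a^4 - 2*a^2 - a + 10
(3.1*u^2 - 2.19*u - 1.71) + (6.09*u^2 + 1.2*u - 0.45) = 9.19*u^2 - 0.99*u - 2.16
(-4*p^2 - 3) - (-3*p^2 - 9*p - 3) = -p^2 + 9*p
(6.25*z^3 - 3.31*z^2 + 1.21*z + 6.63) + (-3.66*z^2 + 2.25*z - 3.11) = 6.25*z^3 - 6.97*z^2 + 3.46*z + 3.52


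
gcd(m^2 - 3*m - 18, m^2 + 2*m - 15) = 1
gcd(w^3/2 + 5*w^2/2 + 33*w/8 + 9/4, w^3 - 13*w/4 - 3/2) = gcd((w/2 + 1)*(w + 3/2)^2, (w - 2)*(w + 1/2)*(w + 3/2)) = w + 3/2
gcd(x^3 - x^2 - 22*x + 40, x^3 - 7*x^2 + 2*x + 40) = x - 4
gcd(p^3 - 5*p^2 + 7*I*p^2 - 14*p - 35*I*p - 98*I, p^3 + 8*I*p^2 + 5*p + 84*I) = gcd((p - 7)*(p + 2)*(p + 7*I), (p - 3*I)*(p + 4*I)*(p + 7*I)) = p + 7*I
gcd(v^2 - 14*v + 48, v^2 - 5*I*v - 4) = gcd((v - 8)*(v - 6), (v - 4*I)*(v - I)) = 1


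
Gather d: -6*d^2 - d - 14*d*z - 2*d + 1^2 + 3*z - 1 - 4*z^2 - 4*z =-6*d^2 + d*(-14*z - 3) - 4*z^2 - z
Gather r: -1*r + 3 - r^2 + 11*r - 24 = -r^2 + 10*r - 21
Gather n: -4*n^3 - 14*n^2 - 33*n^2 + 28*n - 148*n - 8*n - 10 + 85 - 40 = -4*n^3 - 47*n^2 - 128*n + 35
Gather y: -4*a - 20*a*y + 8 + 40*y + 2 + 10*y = -4*a + y*(50 - 20*a) + 10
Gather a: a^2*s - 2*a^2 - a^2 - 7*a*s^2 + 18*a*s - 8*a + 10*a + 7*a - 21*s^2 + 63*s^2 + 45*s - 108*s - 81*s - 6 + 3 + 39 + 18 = a^2*(s - 3) + a*(-7*s^2 + 18*s + 9) + 42*s^2 - 144*s + 54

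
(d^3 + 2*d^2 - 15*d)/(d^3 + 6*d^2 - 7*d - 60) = d/(d + 4)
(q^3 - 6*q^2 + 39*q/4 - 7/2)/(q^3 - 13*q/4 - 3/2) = (4*q^2 - 16*q + 7)/(4*q^2 + 8*q + 3)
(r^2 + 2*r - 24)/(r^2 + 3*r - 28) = (r + 6)/(r + 7)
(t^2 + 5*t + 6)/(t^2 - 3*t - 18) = (t + 2)/(t - 6)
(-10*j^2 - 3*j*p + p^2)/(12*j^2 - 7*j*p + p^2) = (-10*j^2 - 3*j*p + p^2)/(12*j^2 - 7*j*p + p^2)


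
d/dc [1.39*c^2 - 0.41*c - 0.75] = 2.78*c - 0.41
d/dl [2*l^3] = 6*l^2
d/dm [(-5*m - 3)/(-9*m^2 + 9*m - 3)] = (-15*m^2 - 18*m + 14)/(3*(9*m^4 - 18*m^3 + 15*m^2 - 6*m + 1))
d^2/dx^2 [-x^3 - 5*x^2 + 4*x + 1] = -6*x - 10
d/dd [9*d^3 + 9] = 27*d^2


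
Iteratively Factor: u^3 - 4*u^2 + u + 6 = (u + 1)*(u^2 - 5*u + 6) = (u - 2)*(u + 1)*(u - 3)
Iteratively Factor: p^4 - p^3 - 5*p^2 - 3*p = (p + 1)*(p^3 - 2*p^2 - 3*p) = (p + 1)^2*(p^2 - 3*p) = p*(p + 1)^2*(p - 3)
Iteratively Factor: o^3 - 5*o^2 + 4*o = (o)*(o^2 - 5*o + 4) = o*(o - 1)*(o - 4)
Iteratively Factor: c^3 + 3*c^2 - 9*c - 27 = (c + 3)*(c^2 - 9) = (c - 3)*(c + 3)*(c + 3)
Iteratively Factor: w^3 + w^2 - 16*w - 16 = (w - 4)*(w^2 + 5*w + 4) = (w - 4)*(w + 1)*(w + 4)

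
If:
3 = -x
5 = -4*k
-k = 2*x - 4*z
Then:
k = -5/4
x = -3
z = -29/16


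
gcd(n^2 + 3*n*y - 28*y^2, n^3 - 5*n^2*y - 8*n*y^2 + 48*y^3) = -n + 4*y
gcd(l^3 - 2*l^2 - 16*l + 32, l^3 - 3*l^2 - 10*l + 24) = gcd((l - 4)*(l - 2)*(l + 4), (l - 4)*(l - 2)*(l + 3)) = l^2 - 6*l + 8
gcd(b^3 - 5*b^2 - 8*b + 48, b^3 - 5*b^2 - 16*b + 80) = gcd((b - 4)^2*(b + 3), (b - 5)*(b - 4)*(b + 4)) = b - 4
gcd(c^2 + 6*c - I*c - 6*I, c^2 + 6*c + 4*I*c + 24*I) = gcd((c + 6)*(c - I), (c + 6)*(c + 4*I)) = c + 6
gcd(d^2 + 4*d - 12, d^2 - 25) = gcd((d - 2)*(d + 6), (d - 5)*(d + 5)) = 1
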